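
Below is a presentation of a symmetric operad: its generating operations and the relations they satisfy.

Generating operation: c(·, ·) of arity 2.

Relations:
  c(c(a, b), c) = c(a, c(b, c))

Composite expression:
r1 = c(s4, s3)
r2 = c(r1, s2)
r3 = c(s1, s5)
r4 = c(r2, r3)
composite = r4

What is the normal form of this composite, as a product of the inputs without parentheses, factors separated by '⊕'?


s4 ⊕ s3 ⊕ s2 ⊕ s1 ⊕ s5


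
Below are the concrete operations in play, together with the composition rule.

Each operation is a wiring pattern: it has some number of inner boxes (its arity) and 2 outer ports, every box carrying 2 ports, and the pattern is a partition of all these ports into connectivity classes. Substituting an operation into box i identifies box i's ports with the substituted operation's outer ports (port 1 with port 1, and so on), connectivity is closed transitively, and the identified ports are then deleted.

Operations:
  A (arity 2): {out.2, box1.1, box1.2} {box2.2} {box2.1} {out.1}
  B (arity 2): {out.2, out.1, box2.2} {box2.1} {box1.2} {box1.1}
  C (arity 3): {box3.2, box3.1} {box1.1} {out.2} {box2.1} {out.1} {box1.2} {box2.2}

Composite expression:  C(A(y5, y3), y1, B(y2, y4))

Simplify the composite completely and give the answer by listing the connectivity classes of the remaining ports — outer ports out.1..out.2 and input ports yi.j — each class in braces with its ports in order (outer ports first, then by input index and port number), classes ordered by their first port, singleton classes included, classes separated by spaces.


After gluing at C, chains via deleted ports link the y-ports.
after A, the pattern on (y5, y3) reads {out.1} {out.2, y5.1, y5.2} {y3.1} {y3.2} (out.j = its outer ports)
after B, the pattern on (y2, y4) reads {out.1, out.2, y4.2} {y2.1} {y2.2} {y4.1} (out.j = its outer ports)
after C, the pattern on (y5, y3, y1, y2, y4) reads {out.1} {out.2} {y1.1} {y1.2} {y2.1} {y2.2} {y3.1} {y3.2} {y4.1} {y4.2} {y5.1, y5.2} (out.j = its outer ports)

{out.1} {out.2} {y1.1} {y1.2} {y2.1} {y2.2} {y3.1} {y3.2} {y4.1} {y4.2} {y5.1, y5.2}


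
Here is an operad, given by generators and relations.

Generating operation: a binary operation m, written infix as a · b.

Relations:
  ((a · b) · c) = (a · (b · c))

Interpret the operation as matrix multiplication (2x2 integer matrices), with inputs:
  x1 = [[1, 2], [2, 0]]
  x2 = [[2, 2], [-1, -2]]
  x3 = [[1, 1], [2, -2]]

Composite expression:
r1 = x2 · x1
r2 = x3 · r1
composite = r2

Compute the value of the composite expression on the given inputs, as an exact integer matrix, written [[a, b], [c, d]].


[[1, 2], [22, 12]]

(x2 · x1) = [[6, 4], [-5, -2]]
(x3 · (x2 · x1)) = [[1, 2], [22, 12]]


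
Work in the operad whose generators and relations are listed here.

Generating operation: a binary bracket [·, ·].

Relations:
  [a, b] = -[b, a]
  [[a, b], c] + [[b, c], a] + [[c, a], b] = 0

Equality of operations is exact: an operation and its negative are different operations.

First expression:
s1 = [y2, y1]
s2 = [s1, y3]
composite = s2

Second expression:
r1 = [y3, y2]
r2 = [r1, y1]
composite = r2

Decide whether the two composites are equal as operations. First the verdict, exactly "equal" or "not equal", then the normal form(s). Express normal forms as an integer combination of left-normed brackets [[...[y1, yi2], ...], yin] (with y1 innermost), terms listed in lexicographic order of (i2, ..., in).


not equal — first -[[y1, y2], y3], second [[y1, y2], y3] - [[y1, y3], y2]


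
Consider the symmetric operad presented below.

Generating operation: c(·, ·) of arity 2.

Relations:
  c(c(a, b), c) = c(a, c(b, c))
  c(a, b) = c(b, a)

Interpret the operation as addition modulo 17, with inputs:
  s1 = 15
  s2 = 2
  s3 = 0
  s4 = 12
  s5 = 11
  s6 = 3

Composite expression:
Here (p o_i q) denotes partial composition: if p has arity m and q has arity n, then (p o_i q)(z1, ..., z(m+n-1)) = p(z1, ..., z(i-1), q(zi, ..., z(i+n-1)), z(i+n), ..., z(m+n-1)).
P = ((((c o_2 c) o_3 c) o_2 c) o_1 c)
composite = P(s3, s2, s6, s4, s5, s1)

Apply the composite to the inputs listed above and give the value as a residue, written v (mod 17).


c(s3, s2) = 2
c(s6, s4) = 15
c(s5, s1) = 9
c(c(s6, s4), c(s5, s1)) = 7
c(c(s3, s2), c(c(s6, s4), c(s5, s1))) = 9

9 (mod 17)


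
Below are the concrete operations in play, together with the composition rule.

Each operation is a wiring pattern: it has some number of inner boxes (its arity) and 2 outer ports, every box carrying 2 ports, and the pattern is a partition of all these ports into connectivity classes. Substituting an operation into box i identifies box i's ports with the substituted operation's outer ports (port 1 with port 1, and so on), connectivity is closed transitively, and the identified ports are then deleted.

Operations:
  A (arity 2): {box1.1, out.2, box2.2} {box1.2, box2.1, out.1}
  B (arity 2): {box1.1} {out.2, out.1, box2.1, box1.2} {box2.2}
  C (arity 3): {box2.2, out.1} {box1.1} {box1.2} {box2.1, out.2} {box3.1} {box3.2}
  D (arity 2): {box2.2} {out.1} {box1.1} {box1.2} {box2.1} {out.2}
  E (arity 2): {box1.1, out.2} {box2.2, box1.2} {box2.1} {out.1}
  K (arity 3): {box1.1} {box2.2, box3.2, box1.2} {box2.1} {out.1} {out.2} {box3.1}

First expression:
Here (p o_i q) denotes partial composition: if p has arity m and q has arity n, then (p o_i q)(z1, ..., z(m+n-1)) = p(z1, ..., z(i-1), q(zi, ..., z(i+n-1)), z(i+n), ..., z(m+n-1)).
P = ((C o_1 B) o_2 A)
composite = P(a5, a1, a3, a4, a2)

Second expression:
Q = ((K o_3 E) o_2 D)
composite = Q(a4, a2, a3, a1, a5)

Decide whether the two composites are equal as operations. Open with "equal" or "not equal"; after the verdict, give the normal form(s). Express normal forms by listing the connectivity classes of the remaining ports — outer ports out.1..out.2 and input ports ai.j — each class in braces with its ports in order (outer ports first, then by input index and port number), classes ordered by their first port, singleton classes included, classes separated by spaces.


Normal form of the first expression: {out.1, a4.2} {out.2, a4.1} {a1.1, a3.2} {a1.2, a3.1, a5.2} {a2.1} {a2.2} {a5.1}
Normal form of the second expression: {out.1} {out.2} {a1.1, a4.2} {a1.2, a5.2} {a2.1} {a2.2} {a3.1} {a3.2} {a4.1} {a5.1}
Distinct normal forms: not equal.

not equal: they reduce to {out.1, a4.2} {out.2, a4.1} {a1.1, a3.2} {a1.2, a3.1, a5.2} {a2.1} {a2.2} {a5.1} and {out.1} {out.2} {a1.1, a4.2} {a1.2, a5.2} {a2.1} {a2.2} {a3.1} {a3.2} {a4.1} {a5.1}


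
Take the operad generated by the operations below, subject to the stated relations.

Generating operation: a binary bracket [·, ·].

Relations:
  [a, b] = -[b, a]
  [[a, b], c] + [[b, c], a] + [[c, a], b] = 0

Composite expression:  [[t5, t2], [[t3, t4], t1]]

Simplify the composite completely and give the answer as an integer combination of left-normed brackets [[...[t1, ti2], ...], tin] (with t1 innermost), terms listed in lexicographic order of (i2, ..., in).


-[[[[t1, t3], t4], t2], t5] + [[[[t1, t3], t4], t5], t2] + [[[[t1, t4], t3], t2], t5] - [[[[t1, t4], t3], t5], t2]


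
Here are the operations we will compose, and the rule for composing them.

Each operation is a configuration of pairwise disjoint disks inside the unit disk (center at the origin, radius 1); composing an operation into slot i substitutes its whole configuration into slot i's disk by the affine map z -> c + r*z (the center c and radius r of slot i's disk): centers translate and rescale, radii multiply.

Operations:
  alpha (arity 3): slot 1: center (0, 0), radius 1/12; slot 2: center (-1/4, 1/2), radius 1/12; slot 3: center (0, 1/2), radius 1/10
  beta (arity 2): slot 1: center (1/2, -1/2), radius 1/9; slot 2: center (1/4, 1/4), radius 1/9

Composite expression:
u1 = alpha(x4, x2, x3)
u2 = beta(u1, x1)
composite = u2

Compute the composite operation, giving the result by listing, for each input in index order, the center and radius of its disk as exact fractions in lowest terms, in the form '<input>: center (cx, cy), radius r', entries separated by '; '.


x1: center (1/4, 1/4), radius 1/9; x2: center (17/36, -4/9), radius 1/108; x3: center (1/2, -4/9), radius 1/90; x4: center (1/2, -1/2), radius 1/108

Each x-disk chains the slot maps above it in beta; radii multiply.
input x4: composing its 2 substitution steps yields center (1/2, -1/2), radius 1/108
input x2: composing its 2 substitution steps yields center (17/36, -4/9), radius 1/108
input x3: composing its 2 substitution steps yields center (1/2, -4/9), radius 1/90
input x1: composing its 1 substitution step yields center (1/4, 1/4), radius 1/9


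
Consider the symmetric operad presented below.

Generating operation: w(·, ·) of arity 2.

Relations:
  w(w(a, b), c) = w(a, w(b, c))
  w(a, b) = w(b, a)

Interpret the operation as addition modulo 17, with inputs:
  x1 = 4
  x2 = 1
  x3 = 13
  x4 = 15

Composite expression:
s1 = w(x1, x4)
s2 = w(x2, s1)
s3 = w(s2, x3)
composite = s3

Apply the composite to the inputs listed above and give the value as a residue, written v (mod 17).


w(x1, x4) = 2
w(x2, w(x1, x4)) = 3
w(w(x2, w(x1, x4)), x3) = 16

16 (mod 17)


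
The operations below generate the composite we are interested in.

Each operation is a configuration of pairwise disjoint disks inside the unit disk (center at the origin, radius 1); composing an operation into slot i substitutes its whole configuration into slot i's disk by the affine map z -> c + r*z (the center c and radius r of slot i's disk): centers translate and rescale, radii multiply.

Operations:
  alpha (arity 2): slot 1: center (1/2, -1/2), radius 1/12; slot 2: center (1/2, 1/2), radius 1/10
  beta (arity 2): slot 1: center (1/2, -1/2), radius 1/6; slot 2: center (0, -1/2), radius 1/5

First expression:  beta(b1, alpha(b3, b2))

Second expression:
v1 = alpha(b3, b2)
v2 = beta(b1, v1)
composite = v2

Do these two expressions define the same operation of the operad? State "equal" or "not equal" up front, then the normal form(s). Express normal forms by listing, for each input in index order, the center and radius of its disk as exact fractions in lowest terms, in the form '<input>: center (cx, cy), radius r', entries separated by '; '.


equal: each reduces to b1: center (1/2, -1/2), radius 1/6; b2: center (1/10, -2/5), radius 1/50; b3: center (1/10, -3/5), radius 1/60

In normal form, the first expression is b1: center (1/2, -1/2), radius 1/6; b2: center (1/10, -2/5), radius 1/50; b3: center (1/10, -3/5), radius 1/60
In normal form, the second expression is b1: center (1/2, -1/2), radius 1/6; b2: center (1/10, -2/5), radius 1/50; b3: center (1/10, -3/5), radius 1/60
The forms coincide; equal.


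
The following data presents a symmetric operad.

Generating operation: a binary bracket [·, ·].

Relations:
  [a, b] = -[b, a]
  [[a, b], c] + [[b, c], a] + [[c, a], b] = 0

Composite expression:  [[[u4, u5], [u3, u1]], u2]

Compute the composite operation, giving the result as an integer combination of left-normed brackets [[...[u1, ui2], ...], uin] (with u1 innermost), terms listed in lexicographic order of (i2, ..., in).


[[[[u1, u3], u4], u5], u2] - [[[[u1, u3], u5], u4], u2]

Left-normed coefficients sit on the u1-initial expansion words.
Composite bracket: [[[u4, u5], [u3, u1]], u2]
Full expansion: 16 signed words from ab - ba (2^4 = 16).
The u1-initial words carry the normal form:
  word u1u3u4u5u2 has sign +1, contributing +[[[[u1, u3], u4], u5], u2]
  word u1u3u5u4u2 has sign -1, contributing -[[[[u1, u3], u5], u4], u2]


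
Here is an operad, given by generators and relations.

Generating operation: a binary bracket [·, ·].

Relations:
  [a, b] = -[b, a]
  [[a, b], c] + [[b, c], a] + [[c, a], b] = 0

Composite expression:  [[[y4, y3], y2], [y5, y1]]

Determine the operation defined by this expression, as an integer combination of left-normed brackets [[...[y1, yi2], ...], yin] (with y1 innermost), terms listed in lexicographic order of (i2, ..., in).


[[[[y1, y5], y2], y3], y4] - [[[[y1, y5], y2], y4], y3] - [[[[y1, y5], y3], y4], y2] + [[[[y1, y5], y4], y3], y2]

Antisymmetry and Jacobi reduce to y1-anchored left-normed brackets.
Composite bracket: [[[y4, y3], y2], [y5, y1]]
Expanding via [a, b] = ab - ba: 16 signed words (2^4 = 16).
Words beginning with y1 determine it all:
  y1y5y2y3y4 (sign +1) contributes +[[[[y1, y5], y2], y3], y4]
  y1y5y2y4y3 (sign -1) contributes -[[[[y1, y5], y2], y4], y3]
  y1y5y3y4y2 (sign -1) contributes -[[[[y1, y5], y3], y4], y2]
  y1y5y4y3y2 (sign +1) contributes +[[[[y1, y5], y4], y3], y2]


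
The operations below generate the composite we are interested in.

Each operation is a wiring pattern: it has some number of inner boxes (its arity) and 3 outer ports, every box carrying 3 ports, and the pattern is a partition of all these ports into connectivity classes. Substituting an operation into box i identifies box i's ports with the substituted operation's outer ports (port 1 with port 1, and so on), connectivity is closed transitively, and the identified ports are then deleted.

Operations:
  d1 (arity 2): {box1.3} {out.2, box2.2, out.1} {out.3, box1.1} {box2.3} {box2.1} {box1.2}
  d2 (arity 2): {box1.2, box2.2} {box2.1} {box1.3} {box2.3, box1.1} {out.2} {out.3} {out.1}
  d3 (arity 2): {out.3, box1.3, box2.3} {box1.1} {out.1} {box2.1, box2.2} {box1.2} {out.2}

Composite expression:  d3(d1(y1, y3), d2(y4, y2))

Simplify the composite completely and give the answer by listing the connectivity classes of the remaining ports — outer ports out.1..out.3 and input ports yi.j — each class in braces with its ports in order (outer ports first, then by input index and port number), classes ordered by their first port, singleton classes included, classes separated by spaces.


Treat the ports identified at d3 as solder joints: merge, then drop.
composing d1 on (y1, y3), with out.j its own outer ports: {out.1, out.2, y3.2} {out.3, y1.1} {y1.2} {y1.3} {y3.1} {y3.3}
composing d2 on (y4, y2), with out.j its own outer ports: {out.1} {out.2} {out.3} {y2.1} {y2.2, y4.2} {y2.3, y4.1} {y4.3}
composing d3 on (y1, y3, y4, y2), with out.j its own outer ports: {out.1} {out.2} {out.3, y1.1} {y1.2} {y1.3} {y2.1} {y2.2, y4.2} {y2.3, y4.1} {y3.1} {y3.2} {y3.3} {y4.3}

{out.1} {out.2} {out.3, y1.1} {y1.2} {y1.3} {y2.1} {y2.2, y4.2} {y2.3, y4.1} {y3.1} {y3.2} {y3.3} {y4.3}


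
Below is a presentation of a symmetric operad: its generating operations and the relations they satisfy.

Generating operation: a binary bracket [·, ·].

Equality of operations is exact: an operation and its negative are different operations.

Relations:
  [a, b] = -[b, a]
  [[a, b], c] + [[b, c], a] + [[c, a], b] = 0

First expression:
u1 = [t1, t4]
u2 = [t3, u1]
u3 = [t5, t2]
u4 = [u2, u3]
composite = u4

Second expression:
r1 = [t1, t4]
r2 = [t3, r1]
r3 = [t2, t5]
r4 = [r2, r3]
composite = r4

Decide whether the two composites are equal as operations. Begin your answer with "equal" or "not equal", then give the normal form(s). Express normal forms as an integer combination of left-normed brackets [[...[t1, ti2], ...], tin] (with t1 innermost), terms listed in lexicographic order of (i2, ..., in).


not equal: they reduce to [[[[t1, t4], t3], t2], t5] - [[[[t1, t4], t3], t5], t2] and -[[[[t1, t4], t3], t2], t5] + [[[[t1, t4], t3], t5], t2]


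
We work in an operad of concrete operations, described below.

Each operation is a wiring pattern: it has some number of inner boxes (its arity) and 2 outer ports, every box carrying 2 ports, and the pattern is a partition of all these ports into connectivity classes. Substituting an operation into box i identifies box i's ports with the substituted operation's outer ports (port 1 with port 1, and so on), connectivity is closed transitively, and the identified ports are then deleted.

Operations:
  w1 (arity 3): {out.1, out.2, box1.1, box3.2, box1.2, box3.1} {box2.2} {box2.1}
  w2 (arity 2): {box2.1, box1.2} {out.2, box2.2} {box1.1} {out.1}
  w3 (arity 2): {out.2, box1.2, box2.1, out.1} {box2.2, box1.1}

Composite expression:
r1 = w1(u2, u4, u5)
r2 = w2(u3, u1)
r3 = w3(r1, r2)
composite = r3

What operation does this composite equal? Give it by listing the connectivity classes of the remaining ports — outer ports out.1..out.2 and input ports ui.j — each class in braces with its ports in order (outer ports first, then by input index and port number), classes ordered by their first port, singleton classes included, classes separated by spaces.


{out.1, out.2, u1.2, u2.1, u2.2, u5.1, u5.2} {u1.1, u3.2} {u3.1} {u4.1} {u4.2}

Two ports join when wires chain via w3-identified ports.
through w1, on inputs (u2, u4, u5): {out.1, out.2, u2.1, u2.2, u5.1, u5.2} {u4.1} {u4.2} (out.j = stage outer ports)
through w2, on inputs (u3, u1): {out.1} {out.2, u1.2} {u1.1, u3.2} {u3.1} (out.j = stage outer ports)
through w3, on inputs (u2, u4, u5, u3, u1): {out.1, out.2, u1.2, u2.1, u2.2, u5.1, u5.2} {u1.1, u3.2} {u3.1} {u4.1} {u4.2} (out.j = stage outer ports)


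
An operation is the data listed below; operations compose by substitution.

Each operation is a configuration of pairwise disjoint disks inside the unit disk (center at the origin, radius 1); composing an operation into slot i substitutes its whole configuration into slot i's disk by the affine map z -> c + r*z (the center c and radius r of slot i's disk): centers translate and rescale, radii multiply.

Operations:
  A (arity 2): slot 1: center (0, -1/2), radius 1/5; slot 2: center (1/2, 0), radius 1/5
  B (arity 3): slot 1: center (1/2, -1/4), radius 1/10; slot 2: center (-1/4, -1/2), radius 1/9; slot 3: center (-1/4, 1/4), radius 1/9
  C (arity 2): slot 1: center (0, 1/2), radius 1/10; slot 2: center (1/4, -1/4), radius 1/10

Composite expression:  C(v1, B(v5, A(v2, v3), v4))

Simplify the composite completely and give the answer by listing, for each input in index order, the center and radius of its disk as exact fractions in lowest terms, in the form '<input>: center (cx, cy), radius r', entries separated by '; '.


v1: center (0, 1/2), radius 1/10; v2: center (9/40, -11/36), radius 1/450; v3: center (83/360, -3/10), radius 1/450; v4: center (9/40, -9/40), radius 1/90; v5: center (3/10, -11/40), radius 1/100


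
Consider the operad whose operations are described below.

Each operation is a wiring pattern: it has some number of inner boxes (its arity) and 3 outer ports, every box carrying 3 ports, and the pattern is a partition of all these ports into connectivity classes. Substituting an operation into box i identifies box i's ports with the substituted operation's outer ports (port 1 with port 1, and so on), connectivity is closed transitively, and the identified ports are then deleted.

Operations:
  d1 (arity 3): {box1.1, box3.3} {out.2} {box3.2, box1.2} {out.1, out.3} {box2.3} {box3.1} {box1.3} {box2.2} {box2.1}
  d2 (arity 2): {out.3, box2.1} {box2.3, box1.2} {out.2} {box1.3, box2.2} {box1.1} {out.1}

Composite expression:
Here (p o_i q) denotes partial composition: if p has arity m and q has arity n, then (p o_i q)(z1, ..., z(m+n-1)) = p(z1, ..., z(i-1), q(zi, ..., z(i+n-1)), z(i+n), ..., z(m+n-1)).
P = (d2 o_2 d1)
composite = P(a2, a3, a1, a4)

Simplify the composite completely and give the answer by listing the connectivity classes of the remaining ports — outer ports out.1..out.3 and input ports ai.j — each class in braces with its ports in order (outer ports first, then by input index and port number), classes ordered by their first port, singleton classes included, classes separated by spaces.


Reachability decides: close wires over d2-identified ports.
through d1, on inputs (a3, a1, a4): {out.1, out.3} {out.2} {a1.1} {a1.2} {a1.3} {a3.1, a4.3} {a3.2, a4.2} {a3.3} {a4.1} (out.j = stage outer ports)
through d2, on inputs (a2, a3, a1, a4): {out.1} {out.2} {out.3, a2.2} {a1.1} {a1.2} {a1.3} {a2.1} {a2.3} {a3.1, a4.3} {a3.2, a4.2} {a3.3} {a4.1} (out.j = stage outer ports)

{out.1} {out.2} {out.3, a2.2} {a1.1} {a1.2} {a1.3} {a2.1} {a2.3} {a3.1, a4.3} {a3.2, a4.2} {a3.3} {a4.1}


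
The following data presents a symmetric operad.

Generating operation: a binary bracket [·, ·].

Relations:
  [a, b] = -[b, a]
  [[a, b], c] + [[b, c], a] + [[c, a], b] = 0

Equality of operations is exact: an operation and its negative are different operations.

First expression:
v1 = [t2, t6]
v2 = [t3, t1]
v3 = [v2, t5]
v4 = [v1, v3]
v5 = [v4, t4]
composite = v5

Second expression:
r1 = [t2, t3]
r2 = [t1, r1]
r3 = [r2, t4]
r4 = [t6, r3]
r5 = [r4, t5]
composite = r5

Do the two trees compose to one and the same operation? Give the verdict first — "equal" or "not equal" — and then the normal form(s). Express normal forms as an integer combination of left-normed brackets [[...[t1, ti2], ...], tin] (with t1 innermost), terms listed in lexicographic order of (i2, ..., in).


not equal — first [[[[[t1, t3], t5], t2], t6], t4] - [[[[[t1, t3], t5], t6], t2], t4], second -[[[[[t1, t2], t3], t4], t6], t5] + [[[[[t1, t3], t2], t4], t6], t5]

Normal form of the first expression: [[[[[t1, t3], t5], t2], t6], t4] - [[[[[t1, t3], t5], t6], t2], t4]
Normal form of the second expression: -[[[[[t1, t2], t3], t4], t6], t5] + [[[[[t1, t3], t2], t4], t6], t5]
Different reductions; not equal.


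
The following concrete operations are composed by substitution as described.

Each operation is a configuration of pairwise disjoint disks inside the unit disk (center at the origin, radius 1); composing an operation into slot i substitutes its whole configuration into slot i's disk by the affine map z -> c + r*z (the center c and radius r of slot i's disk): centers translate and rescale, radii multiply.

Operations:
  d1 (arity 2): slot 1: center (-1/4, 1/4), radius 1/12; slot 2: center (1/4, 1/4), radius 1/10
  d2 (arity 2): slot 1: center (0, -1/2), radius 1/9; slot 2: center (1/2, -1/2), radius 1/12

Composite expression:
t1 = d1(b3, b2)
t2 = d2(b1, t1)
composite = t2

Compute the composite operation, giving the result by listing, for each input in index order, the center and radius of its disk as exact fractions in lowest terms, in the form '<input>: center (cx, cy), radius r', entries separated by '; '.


b1: center (0, -1/2), radius 1/9; b2: center (25/48, -23/48), radius 1/120; b3: center (23/48, -23/48), radius 1/144

Follow each b-input down from d2: c' goes to c + r*c', radius to r*r'.
input b1: composing its 1 substitution step yields center (0, -1/2), radius 1/9
input b3: composing its 2 substitution steps yields center (23/48, -23/48), radius 1/144
input b2: composing its 2 substitution steps yields center (25/48, -23/48), radius 1/120


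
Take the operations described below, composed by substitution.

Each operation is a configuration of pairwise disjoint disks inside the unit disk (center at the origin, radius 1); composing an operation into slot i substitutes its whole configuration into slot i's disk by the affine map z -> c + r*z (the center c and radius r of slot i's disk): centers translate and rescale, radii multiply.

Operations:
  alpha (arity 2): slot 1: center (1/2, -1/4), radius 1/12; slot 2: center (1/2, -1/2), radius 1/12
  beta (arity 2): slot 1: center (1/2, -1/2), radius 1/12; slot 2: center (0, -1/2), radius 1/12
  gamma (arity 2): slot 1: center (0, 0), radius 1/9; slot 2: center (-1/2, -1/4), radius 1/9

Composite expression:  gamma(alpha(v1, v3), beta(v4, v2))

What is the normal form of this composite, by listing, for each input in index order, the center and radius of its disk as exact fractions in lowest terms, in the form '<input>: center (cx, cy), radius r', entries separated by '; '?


Below gamma, radii multiply path by path; the v-disk centers shift.
for v1, the 2-step affine chain lands on center (1/18, -1/36), radius 1/108
for v3, the 2-step affine chain lands on center (1/18, -1/18), radius 1/108
for v4, the 2-step affine chain lands on center (-4/9, -11/36), radius 1/108
for v2, the 2-step affine chain lands on center (-1/2, -11/36), radius 1/108

v1: center (1/18, -1/36), radius 1/108; v2: center (-1/2, -11/36), radius 1/108; v3: center (1/18, -1/18), radius 1/108; v4: center (-4/9, -11/36), radius 1/108


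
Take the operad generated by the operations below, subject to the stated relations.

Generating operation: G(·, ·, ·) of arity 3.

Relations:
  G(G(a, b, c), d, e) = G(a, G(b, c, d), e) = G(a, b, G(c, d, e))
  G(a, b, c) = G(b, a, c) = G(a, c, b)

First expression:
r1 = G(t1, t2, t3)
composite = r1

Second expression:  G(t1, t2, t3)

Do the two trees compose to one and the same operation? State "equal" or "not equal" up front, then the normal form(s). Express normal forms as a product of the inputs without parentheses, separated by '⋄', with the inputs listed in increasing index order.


equal; the common form is t1 ⋄ t2 ⋄ t3

Normal form of the first expression: t1 ⋄ t2 ⋄ t3
Normal form of the second expression: t1 ⋄ t2 ⋄ t3
The normal forms match — equal.


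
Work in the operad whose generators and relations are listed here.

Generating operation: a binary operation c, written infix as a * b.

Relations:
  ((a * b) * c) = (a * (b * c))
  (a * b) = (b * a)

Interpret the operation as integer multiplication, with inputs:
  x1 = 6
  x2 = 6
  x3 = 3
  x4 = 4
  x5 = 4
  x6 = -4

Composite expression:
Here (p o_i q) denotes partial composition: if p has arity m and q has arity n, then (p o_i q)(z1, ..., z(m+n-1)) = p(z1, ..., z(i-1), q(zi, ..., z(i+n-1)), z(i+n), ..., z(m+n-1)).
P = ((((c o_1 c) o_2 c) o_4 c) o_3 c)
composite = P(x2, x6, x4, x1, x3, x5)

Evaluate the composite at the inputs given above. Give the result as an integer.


(x4 * x1) = 24
(x6 * (x4 * x1)) = -96
(x2 * (x6 * (x4 * x1))) = -576
(x3 * x5) = 12
((x2 * (x6 * (x4 * x1))) * (x3 * x5)) = -6912

-6912


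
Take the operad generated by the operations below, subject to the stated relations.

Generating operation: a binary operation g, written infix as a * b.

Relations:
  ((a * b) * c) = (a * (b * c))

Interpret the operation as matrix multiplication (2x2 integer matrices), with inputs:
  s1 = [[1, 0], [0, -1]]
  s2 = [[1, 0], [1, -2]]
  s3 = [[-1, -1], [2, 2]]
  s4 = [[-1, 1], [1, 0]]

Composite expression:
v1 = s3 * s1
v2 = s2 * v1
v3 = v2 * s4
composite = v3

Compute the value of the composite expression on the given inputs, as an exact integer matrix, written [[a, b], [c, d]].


[[2, -1], [10, -5]]

(s3 * s1) = [[-1, 1], [2, -2]]
(s2 * (s3 * s1)) = [[-1, 1], [-5, 5]]
((s2 * (s3 * s1)) * s4) = [[2, -1], [10, -5]]


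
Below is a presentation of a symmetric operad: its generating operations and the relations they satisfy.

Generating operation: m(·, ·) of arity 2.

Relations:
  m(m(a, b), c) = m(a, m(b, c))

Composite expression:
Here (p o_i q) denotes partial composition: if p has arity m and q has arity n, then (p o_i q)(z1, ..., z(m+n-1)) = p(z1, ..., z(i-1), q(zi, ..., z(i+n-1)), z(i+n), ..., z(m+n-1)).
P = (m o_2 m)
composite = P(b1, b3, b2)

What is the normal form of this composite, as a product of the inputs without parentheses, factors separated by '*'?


Under associativity of m, the answer is the b's in reading order.
m(b3, b2) reduces to b3 * b2
m(b1, m(b3, b2)) reduces to b1 * b3 * b2

b1 * b3 * b2


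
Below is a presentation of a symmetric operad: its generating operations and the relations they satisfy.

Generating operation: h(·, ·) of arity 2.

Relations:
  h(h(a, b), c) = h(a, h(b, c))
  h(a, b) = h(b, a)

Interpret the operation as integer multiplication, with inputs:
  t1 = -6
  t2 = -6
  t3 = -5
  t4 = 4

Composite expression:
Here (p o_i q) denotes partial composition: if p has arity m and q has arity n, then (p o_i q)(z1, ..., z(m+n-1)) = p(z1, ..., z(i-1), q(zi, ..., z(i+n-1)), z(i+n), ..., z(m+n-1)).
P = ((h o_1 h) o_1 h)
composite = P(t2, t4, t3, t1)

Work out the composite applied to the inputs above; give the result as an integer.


-720

h(t2, t4) = -24
h(h(t2, t4), t3) = 120
h(h(h(t2, t4), t3), t1) = -720


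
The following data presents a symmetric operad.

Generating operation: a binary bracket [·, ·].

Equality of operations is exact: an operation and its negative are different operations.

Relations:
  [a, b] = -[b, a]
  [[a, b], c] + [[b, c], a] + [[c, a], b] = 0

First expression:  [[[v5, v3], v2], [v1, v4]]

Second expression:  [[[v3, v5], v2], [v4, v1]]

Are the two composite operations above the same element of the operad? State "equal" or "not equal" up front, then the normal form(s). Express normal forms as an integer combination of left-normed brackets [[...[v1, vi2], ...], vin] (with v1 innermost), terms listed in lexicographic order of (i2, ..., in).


equal; the common form is -[[[[v1, v4], v2], v3], v5] + [[[[v1, v4], v2], v5], v3] + [[[[v1, v4], v3], v5], v2] - [[[[v1, v4], v5], v3], v2]

The first composite normalizes to -[[[[v1, v4], v2], v3], v5] + [[[[v1, v4], v2], v5], v3] + [[[[v1, v4], v3], v5], v2] - [[[[v1, v4], v5], v3], v2]
The second composite normalizes to -[[[[v1, v4], v2], v3], v5] + [[[[v1, v4], v2], v5], v3] + [[[[v1, v4], v3], v5], v2] - [[[[v1, v4], v5], v3], v2]
Same normal form: equal.


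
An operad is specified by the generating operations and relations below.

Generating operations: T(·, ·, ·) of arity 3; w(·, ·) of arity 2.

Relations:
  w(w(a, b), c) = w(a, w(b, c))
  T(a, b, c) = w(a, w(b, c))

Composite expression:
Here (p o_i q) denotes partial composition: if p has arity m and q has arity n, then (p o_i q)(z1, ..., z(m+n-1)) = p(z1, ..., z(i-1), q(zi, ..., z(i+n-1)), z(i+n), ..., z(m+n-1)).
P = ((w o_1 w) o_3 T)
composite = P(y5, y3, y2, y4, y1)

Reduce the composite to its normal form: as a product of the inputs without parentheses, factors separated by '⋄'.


y5 ⋄ y3 ⋄ y2 ⋄ y4 ⋄ y1

The w-tree's shape is irrelevant; the y-reading-order decides.
w(y5, y3) spells out as y5 ⋄ y3
T(y2, y4, y1) spells out as y2 ⋄ y4 ⋄ y1
w(w(y5, y3), T(y2, y4, y1)) spells out as y5 ⋄ y3 ⋄ y2 ⋄ y4 ⋄ y1


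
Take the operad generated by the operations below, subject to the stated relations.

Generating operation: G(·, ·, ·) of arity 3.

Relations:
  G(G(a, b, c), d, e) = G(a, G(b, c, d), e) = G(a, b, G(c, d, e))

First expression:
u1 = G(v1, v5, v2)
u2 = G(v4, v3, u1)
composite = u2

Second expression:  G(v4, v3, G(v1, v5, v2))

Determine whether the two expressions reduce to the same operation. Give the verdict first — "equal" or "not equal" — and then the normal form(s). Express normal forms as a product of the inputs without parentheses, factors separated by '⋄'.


equal: each reduces to v4 ⋄ v3 ⋄ v1 ⋄ v5 ⋄ v2

The first expression reduces to v4 ⋄ v3 ⋄ v1 ⋄ v5 ⋄ v2
The second expression reduces to v4 ⋄ v3 ⋄ v1 ⋄ v5 ⋄ v2
Both agree, so they are equal.


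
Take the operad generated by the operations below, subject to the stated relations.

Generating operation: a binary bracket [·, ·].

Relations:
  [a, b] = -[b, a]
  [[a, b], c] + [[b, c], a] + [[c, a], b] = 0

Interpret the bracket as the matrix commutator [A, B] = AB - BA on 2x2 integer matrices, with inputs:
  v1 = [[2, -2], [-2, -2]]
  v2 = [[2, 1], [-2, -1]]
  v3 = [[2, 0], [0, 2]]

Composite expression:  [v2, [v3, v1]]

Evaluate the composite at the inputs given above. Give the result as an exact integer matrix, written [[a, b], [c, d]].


[[0, 0], [0, 0]]

[v3, v1] = [[0, 0], [0, 0]]
[v2, [v3, v1]] = [[0, 0], [0, 0]]


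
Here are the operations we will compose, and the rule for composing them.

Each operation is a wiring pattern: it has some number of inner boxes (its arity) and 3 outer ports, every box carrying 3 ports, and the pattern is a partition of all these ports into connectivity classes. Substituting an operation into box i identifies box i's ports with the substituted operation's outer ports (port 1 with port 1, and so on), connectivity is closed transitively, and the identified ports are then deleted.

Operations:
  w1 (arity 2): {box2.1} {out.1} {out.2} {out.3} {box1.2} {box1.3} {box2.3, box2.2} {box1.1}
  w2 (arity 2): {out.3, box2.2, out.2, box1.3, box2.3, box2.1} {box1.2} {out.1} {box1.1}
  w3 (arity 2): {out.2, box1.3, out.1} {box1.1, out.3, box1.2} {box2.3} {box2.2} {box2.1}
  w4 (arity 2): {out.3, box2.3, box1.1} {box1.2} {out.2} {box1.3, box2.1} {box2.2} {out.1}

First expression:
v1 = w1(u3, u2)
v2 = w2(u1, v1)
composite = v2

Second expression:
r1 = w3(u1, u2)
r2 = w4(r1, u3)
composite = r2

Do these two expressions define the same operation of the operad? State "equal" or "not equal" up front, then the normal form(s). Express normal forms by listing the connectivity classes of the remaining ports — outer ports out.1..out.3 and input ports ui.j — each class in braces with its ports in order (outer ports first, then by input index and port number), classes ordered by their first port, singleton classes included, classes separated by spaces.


not equal; the first gives {out.1} {out.2, out.3, u1.3} {u1.1} {u1.2} {u2.1} {u2.2, u2.3} {u3.1} {u3.2} {u3.3} and the second {out.1} {out.2} {out.3, u1.3, u3.3} {u1.1, u1.2, u3.1} {u2.1} {u2.2} {u2.3} {u3.2}

The first expression reduces to {out.1} {out.2, out.3, u1.3} {u1.1} {u1.2} {u2.1} {u2.2, u2.3} {u3.1} {u3.2} {u3.3}
The second expression reduces to {out.1} {out.2} {out.3, u1.3, u3.3} {u1.1, u1.2, u3.1} {u2.1} {u2.2} {u2.3} {u3.2}
Distinct normal forms: not equal.


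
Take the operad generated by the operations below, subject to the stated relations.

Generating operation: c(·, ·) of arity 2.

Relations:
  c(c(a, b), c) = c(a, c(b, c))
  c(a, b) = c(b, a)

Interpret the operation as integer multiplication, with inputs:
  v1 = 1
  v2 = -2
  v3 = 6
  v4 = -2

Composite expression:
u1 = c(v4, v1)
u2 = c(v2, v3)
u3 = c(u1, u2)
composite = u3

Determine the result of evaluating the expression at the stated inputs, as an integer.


c(v4, v1) = -2
c(v2, v3) = -12
c(c(v4, v1), c(v2, v3)) = 24

24


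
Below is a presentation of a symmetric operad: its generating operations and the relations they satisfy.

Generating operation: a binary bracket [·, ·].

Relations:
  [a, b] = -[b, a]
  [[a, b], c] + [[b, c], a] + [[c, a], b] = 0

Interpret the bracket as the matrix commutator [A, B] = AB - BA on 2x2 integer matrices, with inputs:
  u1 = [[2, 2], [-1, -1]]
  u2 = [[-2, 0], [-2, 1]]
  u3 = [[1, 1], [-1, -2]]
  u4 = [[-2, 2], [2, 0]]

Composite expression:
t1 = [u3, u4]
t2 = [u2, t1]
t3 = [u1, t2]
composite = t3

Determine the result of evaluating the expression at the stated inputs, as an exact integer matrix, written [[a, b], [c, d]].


[[-80, -136], [52, 80]]


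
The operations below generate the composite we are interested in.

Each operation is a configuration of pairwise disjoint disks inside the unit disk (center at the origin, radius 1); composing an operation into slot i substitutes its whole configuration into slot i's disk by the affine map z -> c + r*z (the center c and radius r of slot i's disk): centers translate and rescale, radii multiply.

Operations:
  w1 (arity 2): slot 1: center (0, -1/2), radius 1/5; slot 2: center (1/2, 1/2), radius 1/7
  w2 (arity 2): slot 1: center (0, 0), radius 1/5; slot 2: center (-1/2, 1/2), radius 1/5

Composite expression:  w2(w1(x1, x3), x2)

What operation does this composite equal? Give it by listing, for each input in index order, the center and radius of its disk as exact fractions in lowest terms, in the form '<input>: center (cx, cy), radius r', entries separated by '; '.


Nesting under w2 composes maps z -> c + r*z down each x-path.
input x1: applying the 2 nested substitutions gives center (0, -1/10), radius 1/25
input x3: applying the 2 nested substitutions gives center (1/10, 1/10), radius 1/35
input x2: applying the 1 nested substitution gives center (-1/2, 1/2), radius 1/5

x1: center (0, -1/10), radius 1/25; x2: center (-1/2, 1/2), radius 1/5; x3: center (1/10, 1/10), radius 1/35


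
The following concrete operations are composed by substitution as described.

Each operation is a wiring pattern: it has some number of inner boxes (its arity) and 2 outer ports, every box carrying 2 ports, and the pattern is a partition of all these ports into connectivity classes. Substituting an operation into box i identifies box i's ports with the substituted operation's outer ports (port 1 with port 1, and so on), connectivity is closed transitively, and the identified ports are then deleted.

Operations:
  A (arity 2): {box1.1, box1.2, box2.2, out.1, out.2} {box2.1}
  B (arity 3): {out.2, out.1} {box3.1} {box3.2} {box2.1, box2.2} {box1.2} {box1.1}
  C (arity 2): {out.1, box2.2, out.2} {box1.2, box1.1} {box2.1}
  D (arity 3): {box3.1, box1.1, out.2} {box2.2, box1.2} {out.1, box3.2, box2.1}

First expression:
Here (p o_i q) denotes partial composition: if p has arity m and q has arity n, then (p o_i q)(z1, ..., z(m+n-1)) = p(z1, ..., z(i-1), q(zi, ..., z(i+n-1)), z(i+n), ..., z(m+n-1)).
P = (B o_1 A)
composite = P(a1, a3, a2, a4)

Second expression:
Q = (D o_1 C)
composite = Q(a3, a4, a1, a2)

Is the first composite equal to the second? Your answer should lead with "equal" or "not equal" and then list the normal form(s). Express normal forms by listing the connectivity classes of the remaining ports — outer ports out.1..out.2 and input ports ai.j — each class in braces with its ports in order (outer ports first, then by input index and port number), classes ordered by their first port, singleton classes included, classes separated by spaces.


not equal: they reduce to {out.1, out.2} {a1.1, a1.2, a3.2} {a2.1, a2.2} {a3.1} {a4.1} {a4.2} and {out.1, a1.1, a2.2} {out.2, a1.2, a2.1, a4.2} {a3.1, a3.2} {a4.1}

Reducing the first expression gives {out.1, out.2} {a1.1, a1.2, a3.2} {a2.1, a2.2} {a3.1} {a4.1} {a4.2}
Reducing the second expression gives {out.1, a1.1, a2.2} {out.2, a1.2, a2.1, a4.2} {a3.1, a3.2} {a4.1}
The normal forms differ: not equal.


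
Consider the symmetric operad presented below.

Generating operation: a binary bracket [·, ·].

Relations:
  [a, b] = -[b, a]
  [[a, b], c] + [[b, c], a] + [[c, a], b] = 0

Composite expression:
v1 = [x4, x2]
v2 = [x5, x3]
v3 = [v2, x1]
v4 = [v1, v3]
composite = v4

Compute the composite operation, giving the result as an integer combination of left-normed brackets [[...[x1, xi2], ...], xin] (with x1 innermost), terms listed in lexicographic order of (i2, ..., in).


[[[[x1, x3], x5], x2], x4] - [[[[x1, x3], x5], x4], x2] - [[[[x1, x5], x3], x2], x4] + [[[[x1, x5], x3], x4], x2]


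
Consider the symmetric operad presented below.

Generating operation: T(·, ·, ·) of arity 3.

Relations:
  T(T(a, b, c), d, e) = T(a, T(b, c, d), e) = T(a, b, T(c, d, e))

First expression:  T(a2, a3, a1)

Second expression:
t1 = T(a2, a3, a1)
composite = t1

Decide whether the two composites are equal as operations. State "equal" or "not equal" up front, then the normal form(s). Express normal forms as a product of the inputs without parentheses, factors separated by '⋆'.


equal; both compose to a2 ⋆ a3 ⋆ a1

In normal form, the first expression is a2 ⋆ a3 ⋆ a1
In normal form, the second expression is a2 ⋆ a3 ⋆ a1
Both agree, so they are equal.


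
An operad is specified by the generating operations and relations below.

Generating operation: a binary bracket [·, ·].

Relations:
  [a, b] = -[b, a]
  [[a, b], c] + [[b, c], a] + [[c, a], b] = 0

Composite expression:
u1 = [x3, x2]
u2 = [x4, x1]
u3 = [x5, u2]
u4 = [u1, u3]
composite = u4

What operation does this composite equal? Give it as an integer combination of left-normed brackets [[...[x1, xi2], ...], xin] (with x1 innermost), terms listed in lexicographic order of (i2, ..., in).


[[[[x1, x4], x5], x2], x3] - [[[[x1, x4], x5], x3], x2]


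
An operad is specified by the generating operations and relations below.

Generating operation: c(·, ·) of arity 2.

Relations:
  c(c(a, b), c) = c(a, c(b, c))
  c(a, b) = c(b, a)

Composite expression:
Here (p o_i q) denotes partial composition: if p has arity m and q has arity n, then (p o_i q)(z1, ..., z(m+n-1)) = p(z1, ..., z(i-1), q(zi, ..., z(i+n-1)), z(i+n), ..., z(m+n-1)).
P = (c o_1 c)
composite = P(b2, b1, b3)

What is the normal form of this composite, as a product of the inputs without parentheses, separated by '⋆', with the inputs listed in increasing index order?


b1 ⋆ b2 ⋆ b3

Both nesting and order wash out for c; what remains is which b's occur.
c(b2, b1) unparenthesizes to b2 ⋆ b1
c(c(b2, b1), b3) unparenthesizes to b2 ⋆ b1 ⋆ b3
rearranged into index order: b1 ⋆ b2 ⋆ b3
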